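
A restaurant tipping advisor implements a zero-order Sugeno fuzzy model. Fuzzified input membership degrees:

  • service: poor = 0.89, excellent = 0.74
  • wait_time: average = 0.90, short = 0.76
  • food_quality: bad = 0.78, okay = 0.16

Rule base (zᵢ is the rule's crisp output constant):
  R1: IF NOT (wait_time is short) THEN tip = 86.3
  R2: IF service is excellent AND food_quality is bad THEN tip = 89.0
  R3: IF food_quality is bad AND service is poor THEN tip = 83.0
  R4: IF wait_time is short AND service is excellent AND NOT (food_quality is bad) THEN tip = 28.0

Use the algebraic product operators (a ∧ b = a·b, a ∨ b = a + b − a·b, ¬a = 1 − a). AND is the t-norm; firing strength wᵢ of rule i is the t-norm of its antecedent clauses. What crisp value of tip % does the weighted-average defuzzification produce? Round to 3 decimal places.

81.441

R1 (z=86.3): ¬short=1−0.76=0.24 → w = 0.2400
R2 (z=89.0): excellent=0.74, bad=0.78; AND[a·b] → w = 0.5772
R3 (z=83.0): bad=0.78, poor=0.89; AND[a·b] → w = 0.6942
R4 (z=28.0): short=0.76, excellent=0.74, ¬bad=1−0.78=0.22; AND[a·b] → w = 0.1237
Weighted average = (0.2400·86.3 + 0.5772·89.0 + 0.6942·83.0 + 0.1237·28.0) / (0.2400 + 0.5772 + 0.6942 + 0.1237)
  = 133.1658 / 1.6351 = 81.441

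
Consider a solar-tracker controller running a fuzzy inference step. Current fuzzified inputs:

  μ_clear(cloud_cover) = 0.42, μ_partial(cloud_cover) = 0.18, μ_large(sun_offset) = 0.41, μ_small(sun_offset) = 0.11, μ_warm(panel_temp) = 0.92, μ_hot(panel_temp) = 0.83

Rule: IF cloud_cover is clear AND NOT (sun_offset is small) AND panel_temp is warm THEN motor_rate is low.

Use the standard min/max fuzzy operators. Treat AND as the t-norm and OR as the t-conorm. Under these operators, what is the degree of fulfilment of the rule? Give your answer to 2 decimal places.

0.42

firing strength: clear=0.42, ¬small=1−0.11=0.89, warm=0.92; AND[min(a, b)] → w = 0.42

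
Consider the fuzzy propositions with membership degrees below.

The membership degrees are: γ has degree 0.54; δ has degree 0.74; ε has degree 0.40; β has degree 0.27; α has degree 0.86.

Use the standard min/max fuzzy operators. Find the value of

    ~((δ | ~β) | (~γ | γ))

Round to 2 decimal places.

~β = 1 − 0.27 = 0.73
δ | ~β = max(a, b) on (0.74, 0.73) = 0.74
~γ = 1 − 0.54 = 0.46
~γ | γ = max(a, b) on (0.46, 0.54) = 0.54
(δ | ~β) | (~γ | γ) = max(a, b) on (0.74, 0.54) = 0.74
~((δ | ~β) | (~γ | γ)) = 1 − 0.74 = 0.26

0.26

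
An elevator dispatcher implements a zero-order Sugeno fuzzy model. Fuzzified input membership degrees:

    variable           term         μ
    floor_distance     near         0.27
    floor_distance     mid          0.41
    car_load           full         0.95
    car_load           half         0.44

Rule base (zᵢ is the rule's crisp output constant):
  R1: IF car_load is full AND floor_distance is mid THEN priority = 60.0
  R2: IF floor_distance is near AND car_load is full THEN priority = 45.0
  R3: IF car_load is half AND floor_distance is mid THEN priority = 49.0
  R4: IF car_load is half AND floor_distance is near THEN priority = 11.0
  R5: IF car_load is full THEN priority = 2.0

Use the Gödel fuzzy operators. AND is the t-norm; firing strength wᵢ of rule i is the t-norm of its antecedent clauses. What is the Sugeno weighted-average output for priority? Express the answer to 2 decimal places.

26.71

R1 (z=60.0): full=0.95, mid=0.41; AND[min(a, b)] → w = 0.41
R2 (z=45.0): near=0.27, full=0.95; AND[min(a, b)] → w = 0.27
R3 (z=49.0): half=0.44, mid=0.41; AND[min(a, b)] → w = 0.41
R4 (z=11.0): half=0.44, near=0.27; AND[min(a, b)] → w = 0.27
R5 (z=2.0): full=0.95 → w = 0.95
Weighted average = (0.41·60.0 + 0.27·45.0 + 0.41·49.0 + 0.27·11.0 + 0.95·2.0) / (0.41 + 0.27 + 0.41 + 0.27 + 0.95)
  = 61.7100 / 2.3100 = 26.71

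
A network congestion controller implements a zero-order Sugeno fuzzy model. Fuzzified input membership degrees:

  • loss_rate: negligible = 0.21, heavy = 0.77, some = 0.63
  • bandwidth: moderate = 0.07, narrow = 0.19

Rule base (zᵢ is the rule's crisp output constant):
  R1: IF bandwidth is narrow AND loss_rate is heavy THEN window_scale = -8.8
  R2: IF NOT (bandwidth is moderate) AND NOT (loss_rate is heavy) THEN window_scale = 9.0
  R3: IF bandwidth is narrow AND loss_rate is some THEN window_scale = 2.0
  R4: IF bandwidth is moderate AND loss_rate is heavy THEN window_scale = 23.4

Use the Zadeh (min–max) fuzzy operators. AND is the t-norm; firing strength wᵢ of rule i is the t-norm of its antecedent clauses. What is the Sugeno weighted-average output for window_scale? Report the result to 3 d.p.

3.553

R1 (z=-8.8): narrow=0.19, heavy=0.77; AND[min(a, b)] → w = 0.19
R2 (z=9.0): ¬moderate=1−0.07=0.93, ¬heavy=1−0.77=0.23; AND[min(a, b)] → w = 0.23
R3 (z=2.0): narrow=0.19, some=0.63; AND[min(a, b)] → w = 0.19
R4 (z=23.4): moderate=0.07, heavy=0.77; AND[min(a, b)] → w = 0.07
Weighted average = (0.19·-8.8 + 0.23·9.0 + 0.19·2.0 + 0.07·23.4) / (0.19 + 0.23 + 0.19 + 0.07)
  = 2.4160 / 0.6800 = 3.553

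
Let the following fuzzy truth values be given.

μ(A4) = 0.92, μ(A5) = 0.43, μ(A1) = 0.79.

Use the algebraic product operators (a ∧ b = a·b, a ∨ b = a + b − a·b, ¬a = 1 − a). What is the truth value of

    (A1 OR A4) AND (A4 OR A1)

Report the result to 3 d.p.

A1 OR A4 = a + b − a·b on (0.7900, 0.9200) = 0.9832
A4 OR A1 = a + b − a·b on (0.9200, 0.7900) = 0.9832
(A1 OR A4) AND (A4 OR A1) = a·b on (0.9832, 0.9832) = 0.9667

0.967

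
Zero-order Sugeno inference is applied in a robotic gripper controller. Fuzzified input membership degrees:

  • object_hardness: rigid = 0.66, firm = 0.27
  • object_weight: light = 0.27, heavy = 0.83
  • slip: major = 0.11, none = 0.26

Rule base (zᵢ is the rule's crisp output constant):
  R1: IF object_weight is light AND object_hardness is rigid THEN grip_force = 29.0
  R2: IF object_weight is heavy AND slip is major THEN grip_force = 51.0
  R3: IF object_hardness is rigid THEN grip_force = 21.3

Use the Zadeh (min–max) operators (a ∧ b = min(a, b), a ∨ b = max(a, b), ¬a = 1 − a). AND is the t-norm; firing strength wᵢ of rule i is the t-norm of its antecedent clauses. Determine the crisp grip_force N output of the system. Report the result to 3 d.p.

26.440

R1 (z=29.0): light=0.27, rigid=0.66; AND[min(a, b)] → w = 0.27
R2 (z=51.0): heavy=0.83, major=0.11; AND[min(a, b)] → w = 0.11
R3 (z=21.3): rigid=0.66 → w = 0.66
Weighted average = (0.27·29.0 + 0.11·51.0 + 0.66·21.3) / (0.27 + 0.11 + 0.66)
  = 27.4980 / 1.0400 = 26.440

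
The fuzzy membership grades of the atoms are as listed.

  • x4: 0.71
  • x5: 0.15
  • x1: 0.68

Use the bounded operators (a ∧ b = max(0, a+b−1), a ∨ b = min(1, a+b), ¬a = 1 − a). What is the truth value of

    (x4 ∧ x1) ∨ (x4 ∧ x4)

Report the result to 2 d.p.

x4 ∧ x1 = max(0, a+b−1) on (0.71, 0.68) = 0.39
x4 ∧ x4 = max(0, a+b−1) on (0.71, 0.71) = 0.42
(x4 ∧ x1) ∨ (x4 ∧ x4) = min(1, a+b) on (0.39, 0.42) = 0.81

0.81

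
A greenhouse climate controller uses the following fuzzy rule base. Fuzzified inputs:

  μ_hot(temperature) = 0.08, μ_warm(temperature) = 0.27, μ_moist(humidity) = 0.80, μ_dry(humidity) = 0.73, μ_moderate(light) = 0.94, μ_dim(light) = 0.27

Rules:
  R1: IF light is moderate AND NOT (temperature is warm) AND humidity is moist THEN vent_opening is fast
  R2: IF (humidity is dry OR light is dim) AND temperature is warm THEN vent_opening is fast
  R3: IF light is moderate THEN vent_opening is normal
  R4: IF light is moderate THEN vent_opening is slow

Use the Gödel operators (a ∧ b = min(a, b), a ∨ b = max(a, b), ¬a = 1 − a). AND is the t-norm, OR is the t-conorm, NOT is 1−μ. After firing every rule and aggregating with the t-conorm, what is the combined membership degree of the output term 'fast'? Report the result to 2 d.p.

0.73

R1: moderate=0.94, ¬warm=1−0.27=0.73, moist=0.80; AND[min(a, b)] → w = 0.73
R2: (dry=0.73 OR dim=0.27) = 0.73; AND[min(a, b)] with warm=0.27 → w = 0.27
R3: moderate=0.94 → w = 0.94
R4: moderate=0.94 → w = 0.94
Rules with consequent 'fast': {R1, R2} → strengths 0.73, 0.27
Aggregate via t-conorm [max(a, b)]: 0.73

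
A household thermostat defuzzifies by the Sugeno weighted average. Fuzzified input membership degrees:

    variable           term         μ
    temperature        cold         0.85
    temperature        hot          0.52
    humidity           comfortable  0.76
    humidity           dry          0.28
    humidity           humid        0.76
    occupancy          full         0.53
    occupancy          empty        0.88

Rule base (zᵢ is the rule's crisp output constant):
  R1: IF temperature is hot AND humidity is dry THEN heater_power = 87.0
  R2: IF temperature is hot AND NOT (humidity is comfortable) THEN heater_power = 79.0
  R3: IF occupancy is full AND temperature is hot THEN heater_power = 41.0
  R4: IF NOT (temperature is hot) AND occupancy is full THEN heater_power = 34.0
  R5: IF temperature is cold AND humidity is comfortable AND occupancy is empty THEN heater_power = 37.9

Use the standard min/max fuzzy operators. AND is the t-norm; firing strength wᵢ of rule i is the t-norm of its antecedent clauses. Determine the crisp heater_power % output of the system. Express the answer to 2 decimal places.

R1 (z=87.0): hot=0.52, dry=0.28; AND[min(a, b)] → w = 0.28
R2 (z=79.0): hot=0.52, ¬comfortable=1−0.76=0.24; AND[min(a, b)] → w = 0.24
R3 (z=41.0): full=0.53, hot=0.52; AND[min(a, b)] → w = 0.52
R4 (z=34.0): ¬hot=1−0.52=0.48, full=0.53; AND[min(a, b)] → w = 0.48
R5 (z=37.9): cold=0.85, comfortable=0.76, empty=0.88; AND[min(a, b)] → w = 0.76
Weighted average = (0.28·87.0 + 0.24·79.0 + 0.52·41.0 + 0.48·34.0 + 0.76·37.9) / (0.28 + 0.24 + 0.52 + 0.48 + 0.76)
  = 109.7640 / 2.2800 = 48.14

48.14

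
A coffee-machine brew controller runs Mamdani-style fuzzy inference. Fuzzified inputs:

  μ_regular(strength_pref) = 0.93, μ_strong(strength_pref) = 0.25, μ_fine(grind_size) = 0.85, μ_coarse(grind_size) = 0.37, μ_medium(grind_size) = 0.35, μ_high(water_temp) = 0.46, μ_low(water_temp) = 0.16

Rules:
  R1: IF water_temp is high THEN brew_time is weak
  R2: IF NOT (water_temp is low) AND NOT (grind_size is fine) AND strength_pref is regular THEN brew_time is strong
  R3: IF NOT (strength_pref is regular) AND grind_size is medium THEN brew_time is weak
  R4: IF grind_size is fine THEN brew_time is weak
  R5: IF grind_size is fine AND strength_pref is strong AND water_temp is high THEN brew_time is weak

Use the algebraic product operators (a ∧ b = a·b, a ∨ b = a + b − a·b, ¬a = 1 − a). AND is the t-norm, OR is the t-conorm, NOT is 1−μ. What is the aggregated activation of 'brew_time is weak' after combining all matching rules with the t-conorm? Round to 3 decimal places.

0.929

R1: high=0.46 → w = 0.4600
R2: ¬low=1−0.16=0.84, ¬fine=1−0.85=0.15, regular=0.93; AND[a·b] → w = 0.1172
R3: ¬regular=1−0.93=0.07, medium=0.35; AND[a·b] → w = 0.0245
R4: fine=0.85 → w = 0.8500
R5: fine=0.85, strong=0.25, high=0.46; AND[a·b] → w = 0.0978
Rules with consequent 'weak': {R1, R3, R4, R5} → strengths 0.4600, 0.0245, 0.8500, 0.0978
Aggregate via t-conorm [a + b − a·b]: 0.9287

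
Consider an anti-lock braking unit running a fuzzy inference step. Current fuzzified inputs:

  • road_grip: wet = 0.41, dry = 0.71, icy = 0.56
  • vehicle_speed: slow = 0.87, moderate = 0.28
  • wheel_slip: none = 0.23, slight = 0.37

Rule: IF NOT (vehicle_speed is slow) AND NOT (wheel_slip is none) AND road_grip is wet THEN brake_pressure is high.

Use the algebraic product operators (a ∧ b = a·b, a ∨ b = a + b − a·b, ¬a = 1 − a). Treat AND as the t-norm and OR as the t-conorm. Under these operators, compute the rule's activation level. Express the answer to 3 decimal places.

firing strength: ¬slow=1−0.87=0.13, ¬none=1−0.23=0.77, wet=0.41; AND[a·b] → w = 0.0410

0.041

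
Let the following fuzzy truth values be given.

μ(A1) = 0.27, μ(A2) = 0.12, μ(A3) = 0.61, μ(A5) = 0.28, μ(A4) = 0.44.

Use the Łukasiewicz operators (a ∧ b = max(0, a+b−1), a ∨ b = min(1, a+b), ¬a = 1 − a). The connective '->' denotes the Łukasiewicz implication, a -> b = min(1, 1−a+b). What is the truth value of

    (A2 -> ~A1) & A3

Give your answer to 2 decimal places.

0.61

~A1 = 1 − 0.27 = 0.73
A2 -> ~A1  [Łukasiewicz: min(1, 1−a+b)] with a=0.12, b=0.73 → 1.00
(A2 -> ~A1) & A3 = max(0, a+b−1) on (1.00, 0.61) = 0.61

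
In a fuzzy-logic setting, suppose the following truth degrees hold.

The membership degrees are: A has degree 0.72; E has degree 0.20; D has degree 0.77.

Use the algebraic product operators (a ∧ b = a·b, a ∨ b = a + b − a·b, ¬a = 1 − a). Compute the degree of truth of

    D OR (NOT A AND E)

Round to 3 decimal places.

0.783

NOT A = 1 − 0.7200 = 0.2800
NOT A AND E = a·b on (0.2800, 0.2000) = 0.0560
D OR (NOT A AND E) = a + b − a·b on (0.7700, 0.0560) = 0.7829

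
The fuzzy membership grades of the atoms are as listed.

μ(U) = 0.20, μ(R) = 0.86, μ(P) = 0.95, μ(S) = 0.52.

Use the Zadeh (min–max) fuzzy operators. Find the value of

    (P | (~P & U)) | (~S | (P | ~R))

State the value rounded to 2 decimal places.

0.95

~P = 1 − 0.95 = 0.05
~P & U = min(a, b) on (0.05, 0.20) = 0.05
P | (~P & U) = max(a, b) on (0.95, 0.05) = 0.95
~S = 1 − 0.52 = 0.48
~R = 1 − 0.86 = 0.14
P | ~R = max(a, b) on (0.95, 0.14) = 0.95
~S | (P | ~R) = max(a, b) on (0.48, 0.95) = 0.95
(P | (~P & U)) | (~S | (P | ~R)) = max(a, b) on (0.95, 0.95) = 0.95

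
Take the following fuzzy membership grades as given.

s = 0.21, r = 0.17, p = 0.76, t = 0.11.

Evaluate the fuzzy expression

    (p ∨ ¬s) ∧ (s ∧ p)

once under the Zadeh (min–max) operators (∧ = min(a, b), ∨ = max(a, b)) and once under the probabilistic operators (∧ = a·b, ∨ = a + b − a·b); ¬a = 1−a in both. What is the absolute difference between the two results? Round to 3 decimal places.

Under Zadeh (min–max):
  ¬s = 1 − 0.21 = 0.79
  p ∨ ¬s = max(a, b) on (0.76, 0.79) = 0.79
  s ∧ p = min(a, b) on (0.21, 0.76) = 0.21
  (p ∨ ¬s) ∧ (s ∧ p) = min(a, b) on (0.79, 0.21) = 0.21
  → value = 0.2100
Under probabilistic:
  ¬s = 1 − 0.2100 = 0.7900
  p ∨ ¬s = a + b − a·b on (0.7600, 0.7900) = 0.9496
  s ∧ p = a·b on (0.2100, 0.7600) = 0.1596
  (p ∨ ¬s) ∧ (s ∧ p) = a·b on (0.9496, 0.1596) = 0.1516
  → value = 0.1516
|0.2100 − 0.1516| = 0.058

0.058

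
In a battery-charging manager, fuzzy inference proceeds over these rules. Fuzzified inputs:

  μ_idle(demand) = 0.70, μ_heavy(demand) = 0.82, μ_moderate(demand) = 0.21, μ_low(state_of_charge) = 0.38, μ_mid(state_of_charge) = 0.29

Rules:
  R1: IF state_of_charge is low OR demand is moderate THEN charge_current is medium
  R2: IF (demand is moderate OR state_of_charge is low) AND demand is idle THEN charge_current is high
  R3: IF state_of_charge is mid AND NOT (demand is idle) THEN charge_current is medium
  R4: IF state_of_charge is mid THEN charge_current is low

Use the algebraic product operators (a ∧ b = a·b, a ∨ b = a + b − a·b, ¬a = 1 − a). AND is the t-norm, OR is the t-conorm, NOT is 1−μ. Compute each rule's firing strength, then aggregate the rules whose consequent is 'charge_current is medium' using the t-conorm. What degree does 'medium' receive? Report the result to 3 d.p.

0.553

R1: low=0.38, moderate=0.21; OR[a + b − a·b] → w = 0.5102
R2: (moderate=0.21 OR low=0.38) = 0.5102; AND[a·b] with idle=0.70 → w = 0.3571
R3: mid=0.29, ¬idle=1−0.70=0.30; AND[a·b] → w = 0.0870
R4: mid=0.29 → w = 0.2900
Rules with consequent 'medium': {R1, R3} → strengths 0.5102, 0.0870
Aggregate via t-conorm [a + b − a·b]: 0.5528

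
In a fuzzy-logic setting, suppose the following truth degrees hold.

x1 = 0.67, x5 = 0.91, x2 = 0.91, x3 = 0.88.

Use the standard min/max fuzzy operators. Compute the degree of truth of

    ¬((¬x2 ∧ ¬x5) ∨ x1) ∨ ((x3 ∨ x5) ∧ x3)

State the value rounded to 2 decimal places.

¬x2 = 1 − 0.91 = 0.09
¬x5 = 1 − 0.91 = 0.09
¬x2 ∧ ¬x5 = min(a, b) on (0.09, 0.09) = 0.09
(¬x2 ∧ ¬x5) ∨ x1 = max(a, b) on (0.09, 0.67) = 0.67
¬((¬x2 ∧ ¬x5) ∨ x1) = 1 − 0.67 = 0.33
x3 ∨ x5 = max(a, b) on (0.88, 0.91) = 0.91
(x3 ∨ x5) ∧ x3 = min(a, b) on (0.91, 0.88) = 0.88
¬((¬x2 ∧ ¬x5) ∨ x1) ∨ ((x3 ∨ x5) ∧ x3) = max(a, b) on (0.33, 0.88) = 0.88

0.88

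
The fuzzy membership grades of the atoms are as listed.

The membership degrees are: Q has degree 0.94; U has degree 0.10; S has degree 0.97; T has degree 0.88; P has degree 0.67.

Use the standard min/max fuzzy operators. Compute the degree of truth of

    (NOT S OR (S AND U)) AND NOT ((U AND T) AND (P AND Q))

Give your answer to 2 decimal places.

0.10

NOT S = 1 − 0.97 = 0.03
S AND U = min(a, b) on (0.97, 0.10) = 0.10
NOT S OR (S AND U) = max(a, b) on (0.03, 0.10) = 0.10
U AND T = min(a, b) on (0.10, 0.88) = 0.10
P AND Q = min(a, b) on (0.67, 0.94) = 0.67
(U AND T) AND (P AND Q) = min(a, b) on (0.10, 0.67) = 0.10
NOT ((U AND T) AND (P AND Q)) = 1 − 0.10 = 0.90
(NOT S OR (S AND U)) AND NOT ((U AND T) AND (P AND Q)) = min(a, b) on (0.10, 0.90) = 0.10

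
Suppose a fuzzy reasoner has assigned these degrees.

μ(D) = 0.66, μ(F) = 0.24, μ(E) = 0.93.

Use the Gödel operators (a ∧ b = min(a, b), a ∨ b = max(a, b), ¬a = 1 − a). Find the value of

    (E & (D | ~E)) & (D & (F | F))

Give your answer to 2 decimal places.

0.24

~E = 1 − 0.93 = 0.07
D | ~E = max(a, b) on (0.66, 0.07) = 0.66
E & (D | ~E) = min(a, b) on (0.93, 0.66) = 0.66
F | F = max(a, b) on (0.24, 0.24) = 0.24
D & (F | F) = min(a, b) on (0.66, 0.24) = 0.24
(E & (D | ~E)) & (D & (F | F)) = min(a, b) on (0.66, 0.24) = 0.24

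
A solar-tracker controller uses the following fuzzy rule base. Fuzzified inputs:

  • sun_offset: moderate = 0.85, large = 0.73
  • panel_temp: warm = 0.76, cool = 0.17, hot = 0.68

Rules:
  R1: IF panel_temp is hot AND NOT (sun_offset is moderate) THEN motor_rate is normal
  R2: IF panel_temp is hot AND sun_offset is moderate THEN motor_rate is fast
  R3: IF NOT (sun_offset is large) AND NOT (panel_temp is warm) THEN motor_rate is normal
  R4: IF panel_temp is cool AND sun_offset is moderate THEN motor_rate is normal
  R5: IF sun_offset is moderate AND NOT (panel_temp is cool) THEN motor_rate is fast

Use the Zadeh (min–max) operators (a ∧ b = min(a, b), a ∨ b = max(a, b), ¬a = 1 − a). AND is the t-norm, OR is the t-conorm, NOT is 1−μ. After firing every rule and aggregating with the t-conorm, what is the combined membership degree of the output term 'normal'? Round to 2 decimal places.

0.24

R1: hot=0.68, ¬moderate=1−0.85=0.15; AND[min(a, b)] → w = 0.15
R2: hot=0.68, moderate=0.85; AND[min(a, b)] → w = 0.68
R3: ¬large=1−0.73=0.27, ¬warm=1−0.76=0.24; AND[min(a, b)] → w = 0.24
R4: cool=0.17, moderate=0.85; AND[min(a, b)] → w = 0.17
R5: moderate=0.85, ¬cool=1−0.17=0.83; AND[min(a, b)] → w = 0.83
Rules with consequent 'normal': {R1, R3, R4} → strengths 0.15, 0.24, 0.17
Aggregate via t-conorm [max(a, b)]: 0.24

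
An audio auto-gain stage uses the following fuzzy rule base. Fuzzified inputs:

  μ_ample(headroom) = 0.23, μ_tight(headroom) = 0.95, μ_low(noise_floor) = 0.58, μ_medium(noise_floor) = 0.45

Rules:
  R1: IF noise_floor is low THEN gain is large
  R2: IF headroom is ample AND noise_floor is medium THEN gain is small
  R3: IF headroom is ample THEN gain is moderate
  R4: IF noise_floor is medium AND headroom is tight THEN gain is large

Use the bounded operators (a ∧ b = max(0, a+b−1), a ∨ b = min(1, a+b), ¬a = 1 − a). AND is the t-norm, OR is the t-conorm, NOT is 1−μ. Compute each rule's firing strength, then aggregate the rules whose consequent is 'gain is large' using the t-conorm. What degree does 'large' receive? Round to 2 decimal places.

R1: low=0.58 → w = 0.58
R2: ample=0.23, medium=0.45; AND[max(0, a+b−1)] → w = 0.00
R3: ample=0.23 → w = 0.23
R4: medium=0.45, tight=0.95; AND[max(0, a+b−1)] → w = 0.40
Rules with consequent 'large': {R1, R4} → strengths 0.58, 0.40
Aggregate via t-conorm [min(1, a+b)]: 0.98

0.98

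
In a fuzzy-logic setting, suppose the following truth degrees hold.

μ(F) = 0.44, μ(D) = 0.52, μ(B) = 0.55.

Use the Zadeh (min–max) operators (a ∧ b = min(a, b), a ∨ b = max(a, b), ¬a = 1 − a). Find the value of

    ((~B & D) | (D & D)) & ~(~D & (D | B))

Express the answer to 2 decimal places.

0.52

~B = 1 − 0.55 = 0.45
~B & D = min(a, b) on (0.45, 0.52) = 0.45
D & D = min(a, b) on (0.52, 0.52) = 0.52
(~B & D) | (D & D) = max(a, b) on (0.45, 0.52) = 0.52
~D = 1 − 0.52 = 0.48
D | B = max(a, b) on (0.52, 0.55) = 0.55
~D & (D | B) = min(a, b) on (0.48, 0.55) = 0.48
~(~D & (D | B)) = 1 − 0.48 = 0.52
((~B & D) | (D & D)) & ~(~D & (D | B)) = min(a, b) on (0.52, 0.52) = 0.52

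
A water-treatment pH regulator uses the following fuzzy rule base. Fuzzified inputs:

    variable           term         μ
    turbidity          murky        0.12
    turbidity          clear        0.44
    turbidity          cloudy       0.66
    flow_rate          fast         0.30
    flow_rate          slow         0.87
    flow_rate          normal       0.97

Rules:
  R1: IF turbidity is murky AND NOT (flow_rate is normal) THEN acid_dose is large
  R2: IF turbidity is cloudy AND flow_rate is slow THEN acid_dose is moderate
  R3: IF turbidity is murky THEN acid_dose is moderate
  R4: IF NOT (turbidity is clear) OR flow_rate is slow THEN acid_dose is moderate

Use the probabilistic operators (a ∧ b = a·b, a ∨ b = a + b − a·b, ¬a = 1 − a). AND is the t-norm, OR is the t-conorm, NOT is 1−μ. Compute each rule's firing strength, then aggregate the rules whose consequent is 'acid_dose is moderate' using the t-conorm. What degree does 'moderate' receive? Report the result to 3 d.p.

0.979

R1: murky=0.12, ¬normal=1−0.97=0.03; AND[a·b] → w = 0.0036
R2: cloudy=0.66, slow=0.87; AND[a·b] → w = 0.5742
R3: murky=0.12 → w = 0.1200
R4: ¬clear=1−0.44=0.56, slow=0.87; OR[a + b − a·b] → w = 0.9428
Rules with consequent 'moderate': {R2, R3, R4} → strengths 0.5742, 0.1200, 0.9428
Aggregate via t-conorm [a + b − a·b]: 0.9786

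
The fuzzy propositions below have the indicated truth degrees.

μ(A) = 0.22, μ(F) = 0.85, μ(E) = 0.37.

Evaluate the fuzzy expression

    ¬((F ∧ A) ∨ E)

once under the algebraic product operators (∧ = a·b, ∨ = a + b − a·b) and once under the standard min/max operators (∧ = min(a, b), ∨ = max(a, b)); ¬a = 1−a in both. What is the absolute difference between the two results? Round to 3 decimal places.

Under algebraic product:
  F ∧ A = a·b on (0.8500, 0.2200) = 0.1870
  (F ∧ A) ∨ E = a + b − a·b on (0.1870, 0.3700) = 0.4878
  ¬((F ∧ A) ∨ E) = 1 − 0.4878 = 0.5122
  → value = 0.5122
Under standard min/max:
  F ∧ A = min(a, b) on (0.85, 0.22) = 0.22
  (F ∧ A) ∨ E = max(a, b) on (0.22, 0.37) = 0.37
  ¬((F ∧ A) ∨ E) = 1 − 0.37 = 0.63
  → value = 0.6300
|0.5122 − 0.6300| = 0.118

0.118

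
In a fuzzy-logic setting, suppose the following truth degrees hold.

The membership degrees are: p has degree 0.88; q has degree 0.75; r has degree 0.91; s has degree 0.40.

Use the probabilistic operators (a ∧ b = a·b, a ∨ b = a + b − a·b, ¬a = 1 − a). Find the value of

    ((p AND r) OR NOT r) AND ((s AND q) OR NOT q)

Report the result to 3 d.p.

p AND r = a·b on (0.8800, 0.9100) = 0.8008
NOT r = 1 − 0.9100 = 0.0900
(p AND r) OR NOT r = a + b − a·b on (0.8008, 0.0900) = 0.8187
s AND q = a·b on (0.4000, 0.7500) = 0.3000
NOT q = 1 − 0.7500 = 0.2500
(s AND q) OR NOT q = a + b − a·b on (0.3000, 0.2500) = 0.4750
((p AND r) OR NOT r) AND ((s AND q) OR NOT q) = a·b on (0.8187, 0.4750) = 0.3889

0.389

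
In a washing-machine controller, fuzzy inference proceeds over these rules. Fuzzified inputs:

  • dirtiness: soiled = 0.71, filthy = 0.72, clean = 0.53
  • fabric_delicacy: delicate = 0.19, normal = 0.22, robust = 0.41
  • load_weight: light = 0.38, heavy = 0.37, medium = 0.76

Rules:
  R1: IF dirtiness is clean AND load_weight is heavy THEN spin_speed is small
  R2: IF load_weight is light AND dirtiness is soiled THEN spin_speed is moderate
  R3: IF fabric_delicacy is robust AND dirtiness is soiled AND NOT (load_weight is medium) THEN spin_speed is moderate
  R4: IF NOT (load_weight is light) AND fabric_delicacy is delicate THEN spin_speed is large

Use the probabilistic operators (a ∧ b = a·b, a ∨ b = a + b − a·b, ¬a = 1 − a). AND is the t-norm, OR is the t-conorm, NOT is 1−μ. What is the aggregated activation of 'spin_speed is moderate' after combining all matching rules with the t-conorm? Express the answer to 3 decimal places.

R1: clean=0.53, heavy=0.37; AND[a·b] → w = 0.1961
R2: light=0.38, soiled=0.71; AND[a·b] → w = 0.2698
R3: robust=0.41, soiled=0.71, ¬medium=1−0.76=0.24; AND[a·b] → w = 0.0699
R4: ¬light=1−0.38=0.62, delicate=0.19; AND[a·b] → w = 0.1178
Rules with consequent 'moderate': {R2, R3} → strengths 0.2698, 0.0699
Aggregate via t-conorm [a + b − a·b]: 0.3208

0.321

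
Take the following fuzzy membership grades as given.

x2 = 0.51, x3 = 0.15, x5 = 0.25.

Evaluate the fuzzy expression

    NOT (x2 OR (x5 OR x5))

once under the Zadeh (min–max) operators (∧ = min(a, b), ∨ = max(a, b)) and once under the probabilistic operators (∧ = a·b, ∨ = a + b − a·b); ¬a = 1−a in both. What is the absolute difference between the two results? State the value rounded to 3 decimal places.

Under Zadeh (min–max):
  x5 OR x5 = max(a, b) on (0.25, 0.25) = 0.25
  x2 OR (x5 OR x5) = max(a, b) on (0.51, 0.25) = 0.51
  NOT (x2 OR (x5 OR x5)) = 1 − 0.51 = 0.49
  → value = 0.4900
Under probabilistic:
  x5 OR x5 = a + b − a·b on (0.2500, 0.2500) = 0.4375
  x2 OR (x5 OR x5) = a + b − a·b on (0.5100, 0.4375) = 0.7244
  NOT (x2 OR (x5 OR x5)) = 1 − 0.7244 = 0.2756
  → value = 0.2756
|0.4900 − 0.2756| = 0.214

0.214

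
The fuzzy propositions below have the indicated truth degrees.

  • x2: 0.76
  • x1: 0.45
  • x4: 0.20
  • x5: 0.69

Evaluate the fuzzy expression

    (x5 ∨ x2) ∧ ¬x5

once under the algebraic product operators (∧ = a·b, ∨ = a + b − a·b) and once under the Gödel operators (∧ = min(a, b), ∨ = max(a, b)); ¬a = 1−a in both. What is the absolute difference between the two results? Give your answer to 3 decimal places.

Under algebraic product:
  x5 ∨ x2 = a + b − a·b on (0.6900, 0.7600) = 0.9256
  ¬x5 = 1 − 0.6900 = 0.3100
  (x5 ∨ x2) ∧ ¬x5 = a·b on (0.9256, 0.3100) = 0.2869
  → value = 0.2869
Under Gödel:
  x5 ∨ x2 = max(a, b) on (0.69, 0.76) = 0.76
  ¬x5 = 1 − 0.69 = 0.31
  (x5 ∨ x2) ∧ ¬x5 = min(a, b) on (0.76, 0.31) = 0.31
  → value = 0.3100
|0.2869 − 0.3100| = 0.023

0.023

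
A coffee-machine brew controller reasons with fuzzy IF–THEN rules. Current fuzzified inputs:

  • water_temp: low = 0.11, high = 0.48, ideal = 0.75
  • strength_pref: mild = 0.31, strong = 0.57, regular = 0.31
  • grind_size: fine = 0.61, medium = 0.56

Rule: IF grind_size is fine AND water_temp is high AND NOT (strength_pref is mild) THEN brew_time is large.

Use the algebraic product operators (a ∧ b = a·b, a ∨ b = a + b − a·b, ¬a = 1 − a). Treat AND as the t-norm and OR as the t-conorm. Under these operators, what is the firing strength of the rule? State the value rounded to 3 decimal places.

0.202

firing strength: fine=0.61, high=0.48, ¬mild=1−0.31=0.69; AND[a·b] → w = 0.2020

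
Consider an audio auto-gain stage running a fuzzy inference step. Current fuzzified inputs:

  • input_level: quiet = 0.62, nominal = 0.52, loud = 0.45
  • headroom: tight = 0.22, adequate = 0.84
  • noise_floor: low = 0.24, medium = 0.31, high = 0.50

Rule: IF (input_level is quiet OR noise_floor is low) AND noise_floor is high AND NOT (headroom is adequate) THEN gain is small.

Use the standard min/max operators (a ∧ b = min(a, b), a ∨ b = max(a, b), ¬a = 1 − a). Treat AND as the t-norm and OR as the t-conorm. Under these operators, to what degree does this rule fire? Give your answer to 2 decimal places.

0.16

firing strength: (quiet=0.62 OR low=0.24) = 0.62; AND[min(a, b)] with high=0.50, ¬adequate=1−0.84=0.16 → w = 0.16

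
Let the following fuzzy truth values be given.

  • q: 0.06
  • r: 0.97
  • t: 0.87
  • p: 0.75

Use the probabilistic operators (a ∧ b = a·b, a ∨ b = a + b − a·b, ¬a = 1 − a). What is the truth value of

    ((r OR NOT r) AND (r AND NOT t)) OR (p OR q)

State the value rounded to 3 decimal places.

NOT r = 1 − 0.9700 = 0.0300
r OR NOT r = a + b − a·b on (0.9700, 0.0300) = 0.9709
NOT t = 1 − 0.8700 = 0.1300
r AND NOT t = a·b on (0.9700, 0.1300) = 0.1261
(r OR NOT r) AND (r AND NOT t) = a·b on (0.9709, 0.1261) = 0.1224
p OR q = a + b − a·b on (0.7500, 0.0600) = 0.7650
((r OR NOT r) AND (r AND NOT t)) OR (p OR q) = a + b − a·b on (0.1224, 0.7650) = 0.7938

0.794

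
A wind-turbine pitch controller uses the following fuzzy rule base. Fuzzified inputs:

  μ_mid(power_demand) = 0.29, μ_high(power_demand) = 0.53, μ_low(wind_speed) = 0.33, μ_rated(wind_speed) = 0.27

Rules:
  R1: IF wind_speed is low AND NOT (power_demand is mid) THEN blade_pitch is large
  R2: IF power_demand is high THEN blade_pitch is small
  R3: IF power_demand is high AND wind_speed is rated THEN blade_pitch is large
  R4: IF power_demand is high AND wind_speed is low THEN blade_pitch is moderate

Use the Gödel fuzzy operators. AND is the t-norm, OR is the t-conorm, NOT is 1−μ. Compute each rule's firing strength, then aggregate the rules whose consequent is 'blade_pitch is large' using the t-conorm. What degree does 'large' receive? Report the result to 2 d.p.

0.33

R1: low=0.33, ¬mid=1−0.29=0.71; AND[min(a, b)] → w = 0.33
R2: high=0.53 → w = 0.53
R3: high=0.53, rated=0.27; AND[min(a, b)] → w = 0.27
R4: high=0.53, low=0.33; AND[min(a, b)] → w = 0.33
Rules with consequent 'large': {R1, R3} → strengths 0.33, 0.27
Aggregate via t-conorm [max(a, b)]: 0.33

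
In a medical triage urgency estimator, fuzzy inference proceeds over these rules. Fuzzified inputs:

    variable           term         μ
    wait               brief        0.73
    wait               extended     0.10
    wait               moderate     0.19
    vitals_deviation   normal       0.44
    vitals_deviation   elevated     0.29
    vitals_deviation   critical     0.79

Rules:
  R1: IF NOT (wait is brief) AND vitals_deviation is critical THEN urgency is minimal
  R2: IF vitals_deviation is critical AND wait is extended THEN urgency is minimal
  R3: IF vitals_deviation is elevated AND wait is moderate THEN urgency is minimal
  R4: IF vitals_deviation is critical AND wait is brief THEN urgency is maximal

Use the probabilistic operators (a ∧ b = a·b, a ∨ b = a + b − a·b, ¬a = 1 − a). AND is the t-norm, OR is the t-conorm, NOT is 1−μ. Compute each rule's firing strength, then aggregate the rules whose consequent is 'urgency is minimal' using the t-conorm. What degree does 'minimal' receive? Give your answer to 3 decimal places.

R1: ¬brief=1−0.73=0.27, critical=0.79; AND[a·b] → w = 0.2133
R2: critical=0.79, extended=0.10; AND[a·b] → w = 0.0790
R3: elevated=0.29, moderate=0.19; AND[a·b] → w = 0.0551
R4: critical=0.79, brief=0.73; AND[a·b] → w = 0.5767
Rules with consequent 'minimal': {R1, R2, R3} → strengths 0.2133, 0.0790, 0.0551
Aggregate via t-conorm [a + b − a·b]: 0.3154

0.315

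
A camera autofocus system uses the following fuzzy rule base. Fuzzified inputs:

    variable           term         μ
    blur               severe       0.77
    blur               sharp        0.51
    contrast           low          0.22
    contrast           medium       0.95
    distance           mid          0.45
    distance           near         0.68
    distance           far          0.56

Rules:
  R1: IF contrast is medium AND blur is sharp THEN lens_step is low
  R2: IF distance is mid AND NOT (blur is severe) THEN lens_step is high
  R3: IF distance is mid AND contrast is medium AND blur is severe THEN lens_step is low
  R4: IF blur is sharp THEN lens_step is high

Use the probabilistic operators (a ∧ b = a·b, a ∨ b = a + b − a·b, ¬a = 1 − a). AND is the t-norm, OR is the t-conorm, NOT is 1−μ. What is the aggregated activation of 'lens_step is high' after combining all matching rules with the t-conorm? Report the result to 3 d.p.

0.561

R1: medium=0.95, sharp=0.51; AND[a·b] → w = 0.4845
R2: mid=0.45, ¬severe=1−0.77=0.23; AND[a·b] → w = 0.1035
R3: mid=0.45, medium=0.95, severe=0.77; AND[a·b] → w = 0.3292
R4: sharp=0.51 → w = 0.5100
Rules with consequent 'high': {R2, R4} → strengths 0.1035, 0.5100
Aggregate via t-conorm [a + b − a·b]: 0.5607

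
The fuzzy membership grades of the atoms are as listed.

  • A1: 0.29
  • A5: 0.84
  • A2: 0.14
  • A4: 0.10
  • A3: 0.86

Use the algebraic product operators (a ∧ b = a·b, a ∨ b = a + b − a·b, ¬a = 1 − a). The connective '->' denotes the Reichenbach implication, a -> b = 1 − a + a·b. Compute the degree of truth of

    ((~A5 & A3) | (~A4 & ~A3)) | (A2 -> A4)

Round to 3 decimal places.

~A5 = 1 − 0.8400 = 0.1600
~A5 & A3 = a·b on (0.1600, 0.8600) = 0.1376
~A4 = 1 − 0.1000 = 0.9000
~A3 = 1 − 0.8600 = 0.1400
~A4 & ~A3 = a·b on (0.9000, 0.1400) = 0.1260
(~A5 & A3) | (~A4 & ~A3) = a + b − a·b on (0.1376, 0.1260) = 0.2463
A2 -> A4  [Reichenbach: 1 − a + a·b] with a=0.1400, b=0.1000 → 0.8740
((~A5 & A3) | (~A4 & ~A3)) | (A2 -> A4) = a + b − a·b on (0.2463, 0.8740) = 0.9050

0.905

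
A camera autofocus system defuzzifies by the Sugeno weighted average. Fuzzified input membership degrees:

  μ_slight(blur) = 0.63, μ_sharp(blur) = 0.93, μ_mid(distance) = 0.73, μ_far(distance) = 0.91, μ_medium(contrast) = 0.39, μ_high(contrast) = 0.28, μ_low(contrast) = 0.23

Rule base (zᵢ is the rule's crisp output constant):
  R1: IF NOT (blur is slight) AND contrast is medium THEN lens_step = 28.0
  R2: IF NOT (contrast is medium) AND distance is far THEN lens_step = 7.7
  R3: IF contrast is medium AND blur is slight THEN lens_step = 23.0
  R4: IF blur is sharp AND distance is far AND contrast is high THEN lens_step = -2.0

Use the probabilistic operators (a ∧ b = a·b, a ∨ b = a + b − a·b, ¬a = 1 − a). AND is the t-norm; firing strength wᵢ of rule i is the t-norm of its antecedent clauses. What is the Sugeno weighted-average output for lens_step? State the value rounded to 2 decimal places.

11.41

R1 (z=28.0): ¬slight=1−0.63=0.37, medium=0.39; AND[a·b] → w = 0.1443
R2 (z=7.7): ¬medium=1−0.39=0.61, far=0.91; AND[a·b] → w = 0.5551
R3 (z=23.0): medium=0.39, slight=0.63; AND[a·b] → w = 0.2457
R4 (z=-2.0): sharp=0.93, far=0.91, high=0.28; AND[a·b] → w = 0.2370
Weighted average = (0.1443·28.0 + 0.5551·7.7 + 0.2457·23.0 + 0.2370·-2.0) / (0.1443 + 0.5551 + 0.2457 + 0.2370)
  = 13.4918 / 1.1821 = 11.41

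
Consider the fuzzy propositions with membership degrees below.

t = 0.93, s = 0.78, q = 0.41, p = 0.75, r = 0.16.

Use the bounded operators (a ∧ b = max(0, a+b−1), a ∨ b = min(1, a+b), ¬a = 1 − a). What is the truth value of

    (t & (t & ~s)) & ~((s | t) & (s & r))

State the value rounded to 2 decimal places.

~s = 1 − 0.78 = 0.22
t & ~s = max(0, a+b−1) on (0.93, 0.22) = 0.15
t & (t & ~s) = max(0, a+b−1) on (0.93, 0.15) = 0.08
s | t = min(1, a+b) on (0.78, 0.93) = 1.00
s & r = max(0, a+b−1) on (0.78, 0.16) = 0.00
(s | t) & (s & r) = max(0, a+b−1) on (1.00, 0.00) = 0.00
~((s | t) & (s & r)) = 1 − 0.00 = 1.00
(t & (t & ~s)) & ~((s | t) & (s & r)) = max(0, a+b−1) on (0.08, 1.00) = 0.08

0.08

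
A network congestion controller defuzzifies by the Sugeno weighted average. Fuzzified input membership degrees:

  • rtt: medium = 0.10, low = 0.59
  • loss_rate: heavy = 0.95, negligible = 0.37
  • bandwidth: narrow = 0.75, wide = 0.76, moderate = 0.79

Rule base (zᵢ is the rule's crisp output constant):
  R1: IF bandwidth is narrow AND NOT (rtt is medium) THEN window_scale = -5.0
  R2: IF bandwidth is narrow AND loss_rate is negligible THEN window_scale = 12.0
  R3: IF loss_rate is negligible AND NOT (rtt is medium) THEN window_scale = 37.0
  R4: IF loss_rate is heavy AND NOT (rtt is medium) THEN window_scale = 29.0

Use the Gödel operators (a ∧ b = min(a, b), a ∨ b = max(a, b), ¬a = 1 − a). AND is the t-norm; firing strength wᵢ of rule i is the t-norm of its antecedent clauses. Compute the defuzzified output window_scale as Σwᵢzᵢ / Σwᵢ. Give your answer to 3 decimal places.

R1 (z=-5.0): narrow=0.75, ¬medium=1−0.10=0.90; AND[min(a, b)] → w = 0.75
R2 (z=12.0): narrow=0.75, negligible=0.37; AND[min(a, b)] → w = 0.37
R3 (z=37.0): negligible=0.37, ¬medium=1−0.10=0.90; AND[min(a, b)] → w = 0.37
R4 (z=29.0): heavy=0.95, ¬medium=1−0.10=0.90; AND[min(a, b)] → w = 0.90
Weighted average = (0.75·-5.0 + 0.37·12.0 + 0.37·37.0 + 0.90·29.0) / (0.75 + 0.37 + 0.37 + 0.90)
  = 40.4800 / 2.3900 = 16.937

16.937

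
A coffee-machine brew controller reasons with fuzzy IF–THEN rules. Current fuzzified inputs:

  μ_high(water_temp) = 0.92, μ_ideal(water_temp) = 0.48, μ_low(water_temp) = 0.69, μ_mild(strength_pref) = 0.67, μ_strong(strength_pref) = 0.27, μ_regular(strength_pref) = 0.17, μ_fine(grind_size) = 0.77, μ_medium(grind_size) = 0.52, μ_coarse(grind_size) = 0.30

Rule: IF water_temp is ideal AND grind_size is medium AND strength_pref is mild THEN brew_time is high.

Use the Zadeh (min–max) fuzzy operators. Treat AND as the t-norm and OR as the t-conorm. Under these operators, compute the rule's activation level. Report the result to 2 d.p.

0.48

firing strength: ideal=0.48, medium=0.52, mild=0.67; AND[min(a, b)] → w = 0.48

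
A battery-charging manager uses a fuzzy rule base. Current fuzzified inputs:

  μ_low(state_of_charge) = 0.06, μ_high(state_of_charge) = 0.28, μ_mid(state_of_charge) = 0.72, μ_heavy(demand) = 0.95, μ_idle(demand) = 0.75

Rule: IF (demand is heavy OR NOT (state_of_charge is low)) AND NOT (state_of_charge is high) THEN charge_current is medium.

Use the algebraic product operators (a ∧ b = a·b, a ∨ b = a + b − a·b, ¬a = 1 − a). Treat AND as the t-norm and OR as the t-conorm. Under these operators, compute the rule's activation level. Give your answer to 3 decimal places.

firing strength: (heavy=0.95 OR ¬low=1−0.06=0.94) = 0.9970; AND[a·b] with ¬high=1−0.28=0.72 → w = 0.7178

0.718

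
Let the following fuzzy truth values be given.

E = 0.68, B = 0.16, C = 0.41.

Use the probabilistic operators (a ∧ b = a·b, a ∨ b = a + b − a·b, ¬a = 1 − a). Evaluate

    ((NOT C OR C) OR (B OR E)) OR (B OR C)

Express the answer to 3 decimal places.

NOT C = 1 − 0.4100 = 0.5900
NOT C OR C = a + b − a·b on (0.5900, 0.4100) = 0.7581
B OR E = a + b − a·b on (0.1600, 0.6800) = 0.7312
(NOT C OR C) OR (B OR E) = a + b − a·b on (0.7581, 0.7312) = 0.9350
B OR C = a + b − a·b on (0.1600, 0.4100) = 0.5044
((NOT C OR C) OR (B OR E)) OR (B OR C) = a + b − a·b on (0.9350, 0.5044) = 0.9678

0.968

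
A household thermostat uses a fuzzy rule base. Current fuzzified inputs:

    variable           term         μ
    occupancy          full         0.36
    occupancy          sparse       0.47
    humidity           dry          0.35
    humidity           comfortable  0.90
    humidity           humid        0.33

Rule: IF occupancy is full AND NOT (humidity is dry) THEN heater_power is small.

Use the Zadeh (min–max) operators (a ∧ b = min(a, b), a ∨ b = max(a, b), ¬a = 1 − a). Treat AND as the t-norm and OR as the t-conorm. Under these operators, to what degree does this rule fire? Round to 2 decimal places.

firing strength: full=0.36, ¬dry=1−0.35=0.65; AND[min(a, b)] → w = 0.36

0.36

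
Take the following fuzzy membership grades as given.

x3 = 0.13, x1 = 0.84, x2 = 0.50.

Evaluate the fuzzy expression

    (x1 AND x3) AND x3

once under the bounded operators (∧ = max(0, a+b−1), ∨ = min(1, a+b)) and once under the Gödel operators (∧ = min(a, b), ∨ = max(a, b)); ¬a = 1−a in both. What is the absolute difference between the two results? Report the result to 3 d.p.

Under bounded:
  x1 AND x3 = max(0, a+b−1) on (0.84, 0.13) = 0.00
  (x1 AND x3) AND x3 = max(0, a+b−1) on (0.00, 0.13) = 0.00
  → value = 0.0000
Under Gödel:
  x1 AND x3 = min(a, b) on (0.84, 0.13) = 0.13
  (x1 AND x3) AND x3 = min(a, b) on (0.13, 0.13) = 0.13
  → value = 0.1300
|0.0000 − 0.1300| = 0.130

0.130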